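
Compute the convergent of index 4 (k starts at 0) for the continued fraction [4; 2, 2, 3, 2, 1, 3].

172/39

Using pₖ = aₖpₖ₋₁ + pₖ₋₂, qₖ = aₖqₖ₋₁ + qₖ₋₂ (with p₋₁=1, p₋₂=0, q₋₁=0, q₋₂=1):
  k=0: a=4, p=4, q=1
  k=1: a=2, p=9, q=2
  k=2: a=2, p=22, q=5
  k=3: a=3, p=75, q=17
  k=4: a=2, p=172, q=39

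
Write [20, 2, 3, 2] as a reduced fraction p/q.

327/16

Using pₖ = aₖpₖ₋₁ + pₖ₋₂ and qₖ = aₖqₖ₋₁ + qₖ₋₂:
  k=0: a=20, p=20, q=1
  k=1: a=2, p=41, q=2
  k=2: a=3, p=143, q=7
  k=3: a=2, p=327, q=16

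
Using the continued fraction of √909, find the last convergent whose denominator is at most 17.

√909 = [30; 6, 1, 2, 6, 2, 1, 6, 60, …] (period length 8).
Convergents:
  p_0/q_0 = 30/1
  p_1/q_1 = 181/6
  p_2/q_2 = 211/7
  p_3/q_3 = 603/20
q_2 = 7 ≤ 17 < 20 = q_3, so the answer is 211/7.

211/7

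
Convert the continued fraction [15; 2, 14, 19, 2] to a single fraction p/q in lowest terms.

Using pₖ = aₖpₖ₋₁ + pₖ₋₂ and qₖ = aₖqₖ₋₁ + qₖ₋₂:
  k=0: a=15, p=15, q=1
  k=1: a=2, p=31, q=2
  k=2: a=14, p=449, q=29
  k=3: a=19, p=8562, q=553
  k=4: a=2, p=17573, q=1135

17573/1135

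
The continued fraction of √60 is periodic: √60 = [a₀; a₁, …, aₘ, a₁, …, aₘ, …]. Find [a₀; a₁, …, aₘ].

[7; 1, 2, 1, 14]

a₀ = ⌊√60⌋ = 7.
With m₀=0, d₀=1 and mₖ₊₁ = dₖaₖ − mₖ, dₖ₊₁ = (n − mₖ₊₁²)/dₖ, aₖ₊₁ = ⌊(a₀+mₖ₊₁)/dₖ₊₁⌋:
  k=1: m=7, d=11, a=1
  k=2: m=4, d=4, a=2
  k=3: m=4, d=11, a=1
  k=4: m=7, d=1, a=14
d=1 and a=2a₀=14 at k=4, so the next step gives (m, d) = (7, 11) again — its k=1 value — and the period has length 4.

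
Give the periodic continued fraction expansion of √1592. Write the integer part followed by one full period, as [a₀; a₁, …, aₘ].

a₀ = ⌊√1592⌋ = 39.

[39; 1, 8, 1, 78]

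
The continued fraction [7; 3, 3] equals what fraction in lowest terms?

73/10

Fold from the inside: start with 3/1.
  3 + 1/3 = 10/3
  7 + 3/10 = 73/10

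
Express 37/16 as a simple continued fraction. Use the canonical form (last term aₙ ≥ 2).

[2; 3, 5]

37 = 2·16 + 5
16 = 3·5 + 1
5 = 5·1 + 0  (stop)
So 37/16 = [2; 3, 5].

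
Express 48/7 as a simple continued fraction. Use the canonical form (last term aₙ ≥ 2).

48 = 6×7 + 6
7 = 1×6 + 1
6 = 6×1 + 0  (stop)
So 48/7 = [6; 1, 6].

[6; 1, 6]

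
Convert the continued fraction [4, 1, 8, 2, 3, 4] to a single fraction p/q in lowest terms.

1385/283

Fold from the inside: start with 4/1.
  3 + 1/4 = 13/4
  2 + 4/13 = 30/13
  8 + 13/30 = 253/30
  1 + 30/253 = 283/253
  4 + 253/283 = 1385/283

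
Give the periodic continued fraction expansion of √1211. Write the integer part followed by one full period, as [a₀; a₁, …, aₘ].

a₀ = ⌊√1211⌋ = 34.
With m₀=0, d₀=1 and mₖ₊₁ = dₖaₖ − mₖ, dₖ₊₁ = (n − mₖ₊₁²)/dₖ, aₖ₊₁ = ⌊(a₀+mₖ₊₁)/dₖ₊₁⌋:
  k=1: m=34, d=55, a=1
  k=2: m=21, d=14, a=3
  k=3: m=21, d=55, a=1
  k=4: m=34, d=1, a=68
d=1 and a=2a₀=68 at k=4, so the next step gives (m, d) = (34, 55) again — its k=1 value — and the period has length 4.

[34; 1, 3, 1, 68]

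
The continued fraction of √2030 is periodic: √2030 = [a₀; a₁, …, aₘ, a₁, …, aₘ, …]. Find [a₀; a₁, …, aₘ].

a₀ = ⌊√2030⌋ = 45.
With m₀=0, d₀=1 and mₖ₊₁ = dₖaₖ − mₖ, dₖ₊₁ = (n − mₖ₊₁²)/dₖ, aₖ₊₁ = ⌊(a₀+mₖ₊₁)/dₖ₊₁⌋:
  k=1: m=45, d=5, a=18
  k=2: m=45, d=1, a=90
d=1 and a=2a₀=90 at k=2, so the next step gives (m, d) = (45, 5) again — its k=1 value — and the period has length 2.

[45; 18, 90]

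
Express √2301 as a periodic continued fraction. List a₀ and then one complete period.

[47; 1, 30, 1, 94]

a₀ = ⌊√2301⌋ = 47.
With m₀=0, d₀=1 and mₖ₊₁ = dₖaₖ − mₖ, dₖ₊₁ = (n − mₖ₊₁²)/dₖ, aₖ₊₁ = ⌊(a₀+mₖ₊₁)/dₖ₊₁⌋:
  k=1: m=47, d=92, a=1
  k=2: m=45, d=3, a=30
  k=3: m=45, d=92, a=1
  k=4: m=47, d=1, a=94
d=1 and a=2a₀=94 at k=4, so the next step gives (m, d) = (47, 92) again — its k=1 value — and the period has length 4.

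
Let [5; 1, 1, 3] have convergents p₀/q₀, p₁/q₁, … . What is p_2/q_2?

Using pₖ = aₖpₖ₋₁ + pₖ₋₂, qₖ = aₖqₖ₋₁ + qₖ₋₂ (with p₋₁=1, p₋₂=0, q₋₁=0, q₋₂=1):
  k=0: a=5, p=5, q=1
  k=1: a=1, p=6, q=1
  k=2: a=1, p=11, q=2

11/2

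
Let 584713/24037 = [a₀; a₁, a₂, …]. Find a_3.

1

584713 = 24·24037 + 7825   →  a_0 = 24
24037 = 3·7825 + 562   →  a_1 = 3
7825 = 13·562 + 519   →  a_2 = 13
562 = 1·519 + 43   →  a_3 = 1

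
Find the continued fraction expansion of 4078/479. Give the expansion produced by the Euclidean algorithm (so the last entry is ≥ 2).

[8; 1, 1, 17, 1, 12]

4078 = 8×479 + 246
479 = 1×246 + 233
246 = 1×233 + 13
233 = 17×13 + 12
13 = 1×12 + 1
12 = 12×1 + 0  (stop)
So 4078/479 = [8; 1, 1, 17, 1, 12].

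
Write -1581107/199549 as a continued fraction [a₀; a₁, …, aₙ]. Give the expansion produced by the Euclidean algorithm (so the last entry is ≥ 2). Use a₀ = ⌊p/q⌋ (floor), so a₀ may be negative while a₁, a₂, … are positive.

-1581107 = -8·199549 + 15285
199549 = 13·15285 + 844
15285 = 18·844 + 93
844 = 9·93 + 7
93 = 13·7 + 2
7 = 3·2 + 1
2 = 2·1 + 0  (stop)
So -1581107/199549 = [-8; 13, 18, 9, 13, 3, 2].

[-8; 13, 18, 9, 13, 3, 2]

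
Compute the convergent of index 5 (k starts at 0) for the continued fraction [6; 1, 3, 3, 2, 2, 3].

Using pₖ = aₖpₖ₋₁ + pₖ₋₂, qₖ = aₖqₖ₋₁ + qₖ₋₂ (with p₋₁=1, p₋₂=0, q₋₁=0, q₋₂=1):
  k=0: a=6, p=6, q=1
  k=1: a=1, p=7, q=1
  k=2: a=3, p=27, q=4
  k=3: a=3, p=88, q=13
  k=4: a=2, p=203, q=30
  k=5: a=2, p=494, q=73

494/73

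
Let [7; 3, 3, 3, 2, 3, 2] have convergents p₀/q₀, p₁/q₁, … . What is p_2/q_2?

73/10

Using pₖ = aₖpₖ₋₁ + pₖ₋₂, qₖ = aₖqₖ₋₁ + qₖ₋₂ (with p₋₁=1, p₋₂=0, q₋₁=0, q₋₂=1):
  k=0: a=7, p=7, q=1
  k=1: a=3, p=22, q=3
  k=2: a=3, p=73, q=10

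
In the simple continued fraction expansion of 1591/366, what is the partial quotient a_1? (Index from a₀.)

1591 = 4·366 + 127   →  a_0 = 4
366 = 2·127 + 112   →  a_1 = 2

2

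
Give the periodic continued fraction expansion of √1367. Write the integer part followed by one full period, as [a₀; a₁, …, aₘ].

a₀ = ⌊√1367⌋ = 36.
With m₀=0, d₀=1 and mₖ₊₁ = dₖaₖ − mₖ, dₖ₊₁ = (n − mₖ₊₁²)/dₖ, aₖ₊₁ = ⌊(a₀+mₖ₊₁)/dₖ₊₁⌋:
  k=1: m=36, d=71, a=1
  k=2: m=35, d=2, a=35
  k=3: m=35, d=71, a=1
  k=4: m=36, d=1, a=72
d=1 and a=2a₀=72 at k=4, so the next step gives (m, d) = (36, 71) again — its k=1 value — and the period has length 4.

[36; 1, 35, 1, 72]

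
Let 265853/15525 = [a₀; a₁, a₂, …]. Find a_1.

8

265853 = 17·15525 + 1928   →  a_0 = 17
15525 = 8·1928 + 101   →  a_1 = 8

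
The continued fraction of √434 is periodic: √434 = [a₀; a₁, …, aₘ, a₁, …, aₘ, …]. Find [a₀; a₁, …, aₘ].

a₀ = ⌊√434⌋ = 20.
With m₀=0, d₀=1 and mₖ₊₁ = dₖaₖ − mₖ, dₖ₊₁ = (n − mₖ₊₁²)/dₖ, aₖ₊₁ = ⌊(a₀+mₖ₊₁)/dₖ₊₁⌋:
  k=1: m=20, d=34, a=1
  k=2: m=14, d=7, a=4
  k=3: m=14, d=34, a=1
  k=4: m=20, d=1, a=40
d=1 and a=2a₀=40 at k=4, so the next step gives (m, d) = (20, 34) again — its k=1 value — and the period has length 4.

[20; 1, 4, 1, 40]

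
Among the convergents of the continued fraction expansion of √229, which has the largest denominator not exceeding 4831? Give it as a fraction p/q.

√229 = [15; 7, 1, 1, 7, 30, …] (period length 5).
Convergents:
  p_0/q_0 = 15/1
  p_1/q_1 = 106/7
  p_2/q_2 = 121/8
  p_3/q_3 = 227/15
  p_4/q_4 = 1710/113
  p_5/q_5 = 51527/3405
  p_6/q_6 = 362399/23948
q_5 = 3405 ≤ 4831 < 23948 = q_6, so the answer is 51527/3405.

51527/3405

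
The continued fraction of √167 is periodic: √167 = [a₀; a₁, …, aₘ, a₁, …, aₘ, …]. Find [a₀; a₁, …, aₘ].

a₀ = ⌊√167⌋ = 12.
With m₀=0, d₀=1 and mₖ₊₁ = dₖaₖ − mₖ, dₖ₊₁ = (n − mₖ₊₁²)/dₖ, aₖ₊₁ = ⌊(a₀+mₖ₊₁)/dₖ₊₁⌋:
  k=1: m=12, d=23, a=1
  k=2: m=11, d=2, a=11
  k=3: m=11, d=23, a=1
  k=4: m=12, d=1, a=24
d=1 and a=2a₀=24 at k=4, so the next step gives (m, d) = (12, 23) again — its k=1 value — and the period has length 4.

[12; 1, 11, 1, 24]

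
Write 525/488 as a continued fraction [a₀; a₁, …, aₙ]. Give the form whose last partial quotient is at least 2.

525 = 1×488 + 37
488 = 13×37 + 7
37 = 5×7 + 2
7 = 3×2 + 1
2 = 2×1 + 0  (stop)
So 525/488 = [1; 13, 5, 3, 2].

[1; 13, 5, 3, 2]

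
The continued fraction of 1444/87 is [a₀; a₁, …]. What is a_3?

2

1444 = 16·87 + 52   →  a_0 = 16
87 = 1·52 + 35   →  a_1 = 1
52 = 1·35 + 17   →  a_2 = 1
35 = 2·17 + 1   →  a_3 = 2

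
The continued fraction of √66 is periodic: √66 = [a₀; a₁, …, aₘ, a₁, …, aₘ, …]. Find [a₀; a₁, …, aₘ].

[8; 8, 16]

a₀ = ⌊√66⌋ = 8.
With m₀=0, d₀=1 and mₖ₊₁ = dₖaₖ − mₖ, dₖ₊₁ = (n − mₖ₊₁²)/dₖ, aₖ₊₁ = ⌊(a₀+mₖ₊₁)/dₖ₊₁⌋:
  k=1: m=8, d=2, a=8
  k=2: m=8, d=1, a=16
d=1 and a=2a₀=16 at k=2, so the next step gives (m, d) = (8, 2) again — its k=1 value — and the period has length 2.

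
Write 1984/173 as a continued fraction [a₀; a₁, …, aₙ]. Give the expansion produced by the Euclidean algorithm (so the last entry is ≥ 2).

1984 = 11×173 + 81
173 = 2×81 + 11
81 = 7×11 + 4
11 = 2×4 + 3
4 = 1×3 + 1
3 = 3×1 + 0  (stop)
So 1984/173 = [11; 2, 7, 2, 1, 3].

[11; 2, 7, 2, 1, 3]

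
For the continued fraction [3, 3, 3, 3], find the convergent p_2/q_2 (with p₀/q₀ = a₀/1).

Using pₖ = aₖpₖ₋₁ + pₖ₋₂, qₖ = aₖqₖ₋₁ + qₖ₋₂ (with p₋₁=1, p₋₂=0, q₋₁=0, q₋₂=1):
  k=0: a=3, p=3, q=1
  k=1: a=3, p=10, q=3
  k=2: a=3, p=33, q=10

33/10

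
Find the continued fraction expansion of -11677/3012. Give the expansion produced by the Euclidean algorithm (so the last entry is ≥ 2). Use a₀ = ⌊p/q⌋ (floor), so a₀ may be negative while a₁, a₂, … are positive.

-11677 = -4*3012 + 371
3012 = 8*371 + 44
371 = 8*44 + 19
44 = 2*19 + 6
19 = 3*6 + 1
6 = 6*1 + 0  (stop)
So -11677/3012 = [-4; 8, 8, 2, 3, 6].

[-4; 8, 8, 2, 3, 6]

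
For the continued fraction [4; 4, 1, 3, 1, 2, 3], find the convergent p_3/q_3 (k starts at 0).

Using pₖ = aₖpₖ₋₁ + pₖ₋₂, qₖ = aₖqₖ₋₁ + qₖ₋₂ (with p₋₁=1, p₋₂=0, q₋₁=0, q₋₂=1):
  k=0: a=4, p=4, q=1
  k=1: a=4, p=17, q=4
  k=2: a=1, p=21, q=5
  k=3: a=3, p=80, q=19

80/19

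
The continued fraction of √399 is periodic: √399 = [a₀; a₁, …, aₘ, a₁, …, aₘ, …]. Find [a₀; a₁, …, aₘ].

[19; 1, 38]

a₀ = ⌊√399⌋ = 19.
With m₀=0, d₀=1 and mₖ₊₁ = dₖaₖ − mₖ, dₖ₊₁ = (n − mₖ₊₁²)/dₖ, aₖ₊₁ = ⌊(a₀+mₖ₊₁)/dₖ₊₁⌋:
  k=1: m=19, d=38, a=1
  k=2: m=19, d=1, a=38
d=1 and a=2a₀=38 at k=2, so the next step gives (m, d) = (19, 38) again — its k=1 value — and the period has length 2.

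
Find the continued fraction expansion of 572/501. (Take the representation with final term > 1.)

[1; 7, 17, 1, 3]

572 = 1*501 + 71
501 = 7*71 + 4
71 = 17*4 + 3
4 = 1*3 + 1
3 = 3*1 + 0  (stop)
So 572/501 = [1; 7, 17, 1, 3].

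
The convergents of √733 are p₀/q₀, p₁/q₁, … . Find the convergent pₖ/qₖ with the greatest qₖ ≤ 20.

√733 = [27; 13, 1, 1, 13, 54, …] (period length 5).
Convergents:
  p_0/q_0 = 27/1
  p_1/q_1 = 352/13
  p_2/q_2 = 379/14
  p_3/q_3 = 731/27
q_2 = 14 ≤ 20 < 27 = q_3, so the answer is 379/14.

379/14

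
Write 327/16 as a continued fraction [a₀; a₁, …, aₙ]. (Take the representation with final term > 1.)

327 = 20*16 + 7
16 = 2*7 + 2
7 = 3*2 + 1
2 = 2*1 + 0  (stop)
So 327/16 = [20; 2, 3, 2].

[20; 2, 3, 2]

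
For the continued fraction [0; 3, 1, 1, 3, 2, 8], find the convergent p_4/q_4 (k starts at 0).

7/25

Using pₖ = aₖpₖ₋₁ + pₖ₋₂, qₖ = aₖqₖ₋₁ + qₖ₋₂ (with p₋₁=1, p₋₂=0, q₋₁=0, q₋₂=1):
  k=0: a=0, p=0, q=1
  k=1: a=3, p=1, q=3
  k=2: a=1, p=1, q=4
  k=3: a=1, p=2, q=7
  k=4: a=3, p=7, q=25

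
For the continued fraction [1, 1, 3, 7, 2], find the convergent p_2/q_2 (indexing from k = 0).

7/4

Using pₖ = aₖpₖ₋₁ + pₖ₋₂, qₖ = aₖqₖ₋₁ + qₖ₋₂ (with p₋₁=1, p₋₂=0, q₋₁=0, q₋₂=1):
  k=0: a=1, p=1, q=1
  k=1: a=1, p=2, q=1
  k=2: a=3, p=7, q=4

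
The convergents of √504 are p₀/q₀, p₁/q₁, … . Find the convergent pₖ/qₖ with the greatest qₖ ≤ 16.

√504 = [22; 2, 4, 2, 44, …] (period length 4).
Convergents:
  p_0/q_0 = 22/1
  p_1/q_1 = 45/2
  p_2/q_2 = 202/9
  p_3/q_3 = 449/20
q_2 = 9 ≤ 16 < 20 = q_3, so the answer is 202/9.

202/9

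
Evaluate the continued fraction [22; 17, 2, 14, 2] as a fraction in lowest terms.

23138/1049

Fold from the inside: start with 2/1.
  14 + 1/2 = 29/2
  2 + 2/29 = 60/29
  17 + 29/60 = 1049/60
  22 + 60/1049 = 23138/1049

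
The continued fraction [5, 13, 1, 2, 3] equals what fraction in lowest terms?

695/137

Using pₖ = aₖpₖ₋₁ + pₖ₋₂ and qₖ = aₖqₖ₋₁ + qₖ₋₂:
  k=0: a=5, p=5, q=1
  k=1: a=13, p=66, q=13
  k=2: a=1, p=71, q=14
  k=3: a=2, p=208, q=41
  k=4: a=3, p=695, q=137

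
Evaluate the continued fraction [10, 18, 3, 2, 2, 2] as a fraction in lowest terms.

Fold from the inside: start with 2/1.
  2 + 1/2 = 5/2
  2 + 2/5 = 12/5
  3 + 5/12 = 41/12
  18 + 12/41 = 750/41
  10 + 41/750 = 7541/750

7541/750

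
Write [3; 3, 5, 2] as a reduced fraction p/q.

Fold from the inside: start with 2/1.
  5 + 1/2 = 11/2
  3 + 2/11 = 35/11
  3 + 11/35 = 116/35

116/35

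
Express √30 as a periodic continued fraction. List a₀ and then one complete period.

a₀ = ⌊√30⌋ = 5.
With m₀=0, d₀=1 and mₖ₊₁ = dₖaₖ − mₖ, dₖ₊₁ = (n − mₖ₊₁²)/dₖ, aₖ₊₁ = ⌊(a₀+mₖ₊₁)/dₖ₊₁⌋:
  k=1: m=5, d=5, a=2
  k=2: m=5, d=1, a=10
d=1 and a=2a₀=10 at k=2, so the next step gives (m, d) = (5, 5) again — its k=1 value — and the period has length 2.

[5; 2, 10]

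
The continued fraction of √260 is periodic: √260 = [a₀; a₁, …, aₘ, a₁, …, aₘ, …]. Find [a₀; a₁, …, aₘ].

a₀ = ⌊√260⌋ = 16.
With m₀=0, d₀=1 and mₖ₊₁ = dₖaₖ − mₖ, dₖ₊₁ = (n − mₖ₊₁²)/dₖ, aₖ₊₁ = ⌊(a₀+mₖ₊₁)/dₖ₊₁⌋:
  k=1: m=16, d=4, a=8
  k=2: m=16, d=1, a=32
d=1 and a=2a₀=32 at k=2, so the next step gives (m, d) = (16, 4) again — its k=1 value — and the period has length 2.

[16; 8, 32]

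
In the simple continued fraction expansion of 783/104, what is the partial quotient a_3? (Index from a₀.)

8

783 = 7·104 + 55   →  a_0 = 7
104 = 1·55 + 49   →  a_1 = 1
55 = 1·49 + 6   →  a_2 = 1
49 = 8·6 + 1   →  a_3 = 8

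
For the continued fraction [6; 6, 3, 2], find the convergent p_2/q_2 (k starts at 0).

Using pₖ = aₖpₖ₋₁ + pₖ₋₂, qₖ = aₖqₖ₋₁ + qₖ₋₂ (with p₋₁=1, p₋₂=0, q₋₁=0, q₋₂=1):
  k=0: a=6, p=6, q=1
  k=1: a=6, p=37, q=6
  k=2: a=3, p=117, q=19

117/19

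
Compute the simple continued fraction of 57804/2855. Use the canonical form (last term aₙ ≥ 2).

[20; 4, 18, 19, 2]

57804 = 20*2855 + 704
2855 = 4*704 + 39
704 = 18*39 + 2
39 = 19*2 + 1
2 = 2*1 + 0  (stop)
So 57804/2855 = [20; 4, 18, 19, 2].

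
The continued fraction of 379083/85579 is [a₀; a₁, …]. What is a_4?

379083 = 4·85579 + 36767   →  a_0 = 4
85579 = 2·36767 + 12045   →  a_1 = 2
36767 = 3·12045 + 632   →  a_2 = 3
12045 = 19·632 + 37   →  a_3 = 19
632 = 17·37 + 3   →  a_4 = 17

17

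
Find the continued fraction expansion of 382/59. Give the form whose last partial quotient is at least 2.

382 = 6×59 + 28
59 = 2×28 + 3
28 = 9×3 + 1
3 = 3×1 + 0  (stop)
So 382/59 = [6; 2, 9, 3].

[6; 2, 9, 3]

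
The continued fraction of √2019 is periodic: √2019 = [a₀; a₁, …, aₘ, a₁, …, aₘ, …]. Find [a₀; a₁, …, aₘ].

[44; 1, 13, 1, 88]

a₀ = ⌊√2019⌋ = 44.
With m₀=0, d₀=1 and mₖ₊₁ = dₖaₖ − mₖ, dₖ₊₁ = (n − mₖ₊₁²)/dₖ, aₖ₊₁ = ⌊(a₀+mₖ₊₁)/dₖ₊₁⌋:
  k=1: m=44, d=83, a=1
  k=2: m=39, d=6, a=13
  k=3: m=39, d=83, a=1
  k=4: m=44, d=1, a=88
d=1 and a=2a₀=88 at k=4, so the next step gives (m, d) = (44, 83) again — its k=1 value — and the period has length 4.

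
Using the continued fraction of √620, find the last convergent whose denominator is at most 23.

249/10

√620 = [24; 1, 8, 1, 48, …] (period length 4).
Convergents:
  p_0/q_0 = 24/1
  p_1/q_1 = 25/1
  p_2/q_2 = 224/9
  p_3/q_3 = 249/10
  p_4/q_4 = 12176/489
q_3 = 10 ≤ 23 < 489 = q_4, so the answer is 249/10.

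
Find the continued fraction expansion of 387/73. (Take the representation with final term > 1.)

387 = 5×73 + 22
73 = 3×22 + 7
22 = 3×7 + 1
7 = 7×1 + 0  (stop)
So 387/73 = [5; 3, 3, 7].

[5; 3, 3, 7]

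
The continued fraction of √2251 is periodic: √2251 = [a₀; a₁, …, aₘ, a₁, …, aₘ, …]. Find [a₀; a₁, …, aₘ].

[47; 2, 4, 47, 4, 2, 94]

a₀ = ⌊√2251⌋ = 47.
With m₀=0, d₀=1 and mₖ₊₁ = dₖaₖ − mₖ, dₖ₊₁ = (n − mₖ₊₁²)/dₖ, aₖ₊₁ = ⌊(a₀+mₖ₊₁)/dₖ₊₁⌋:
  k=1: m=47, d=42, a=2
  k=2: m=37, d=21, a=4
  k=3: m=47, d=2, a=47
  k=4: m=47, d=21, a=4
  k=5: m=37, d=42, a=2
  k=6: m=47, d=1, a=94
d=1 and a=2a₀=94 at k=6, so the next step gives (m, d) = (47, 42) again — its k=1 value — and the period has length 6.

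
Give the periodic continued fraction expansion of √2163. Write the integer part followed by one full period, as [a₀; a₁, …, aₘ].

a₀ = ⌊√2163⌋ = 46.
With m₀=0, d₀=1 and mₖ₊₁ = dₖaₖ − mₖ, dₖ₊₁ = (n − mₖ₊₁²)/dₖ, aₖ₊₁ = ⌊(a₀+mₖ₊₁)/dₖ₊₁⌋:
  k=1: m=46, d=47, a=1
  k=2: m=1, d=46, a=1
  k=3: m=45, d=3, a=30
  k=4: m=45, d=46, a=1
  k=5: m=1, d=47, a=1
  k=6: m=46, d=1, a=92
d=1 and a=2a₀=92 at k=6, so the next step gives (m, d) = (46, 47) again — its k=1 value — and the period has length 6.

[46; 1, 1, 30, 1, 1, 92]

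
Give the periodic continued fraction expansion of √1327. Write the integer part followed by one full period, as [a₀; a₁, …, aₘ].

a₀ = ⌊√1327⌋ = 36.
With m₀=0, d₀=1 and mₖ₊₁ = dₖaₖ − mₖ, dₖ₊₁ = (n − mₖ₊₁²)/dₖ, aₖ₊₁ = ⌊(a₀+mₖ₊₁)/dₖ₊₁⌋:
  k=1: m=36, d=31, a=2
  k=2: m=26, d=21, a=2
  k=3: m=16, d=51, a=1
  k=4: m=35, d=2, a=35
  k=5: m=35, d=51, a=1
  k=6: m=16, d=21, a=2
  k=7: m=26, d=31, a=2
  k=8: m=36, d=1, a=72
d=1 and a=2a₀=72 at k=8, so the next step gives (m, d) = (36, 31) again — its k=1 value — and the period has length 8.

[36; 2, 2, 1, 35, 1, 2, 2, 72]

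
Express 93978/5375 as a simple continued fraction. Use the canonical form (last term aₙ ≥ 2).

93978 = 17·5375 + 2603
5375 = 2·2603 + 169
2603 = 15·169 + 68
169 = 2·68 + 33
68 = 2·33 + 2
33 = 16·2 + 1
2 = 2·1 + 0  (stop)
So 93978/5375 = [17; 2, 15, 2, 2, 16, 2].

[17; 2, 15, 2, 2, 16, 2]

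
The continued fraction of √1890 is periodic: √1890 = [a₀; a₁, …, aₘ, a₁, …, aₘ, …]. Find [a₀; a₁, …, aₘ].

[43; 2, 9, 6, 9, 2, 86]

a₀ = ⌊√1890⌋ = 43.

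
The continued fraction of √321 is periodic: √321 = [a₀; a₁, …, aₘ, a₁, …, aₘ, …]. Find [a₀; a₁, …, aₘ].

a₀ = ⌊√321⌋ = 17.
With m₀=0, d₀=1 and mₖ₊₁ = dₖaₖ − mₖ, dₖ₊₁ = (n − mₖ₊₁²)/dₖ, aₖ₊₁ = ⌊(a₀+mₖ₊₁)/dₖ₊₁⌋:
  k=1: m=17, d=32, a=1
  k=2: m=15, d=3, a=10
  k=3: m=15, d=32, a=1
  k=4: m=17, d=1, a=34
d=1 and a=2a₀=34 at k=4, so the next step gives (m, d) = (17, 32) again — its k=1 value — and the period has length 4.

[17; 1, 10, 1, 34]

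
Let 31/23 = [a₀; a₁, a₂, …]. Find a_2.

31 = 1·23 + 8   →  a_0 = 1
23 = 2·8 + 7   →  a_1 = 2
8 = 1·7 + 1   →  a_2 = 1

1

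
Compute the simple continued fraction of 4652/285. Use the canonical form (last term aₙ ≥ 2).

4652 = 16*285 + 92
285 = 3*92 + 9
92 = 10*9 + 2
9 = 4*2 + 1
2 = 2*1 + 0  (stop)
So 4652/285 = [16; 3, 10, 4, 2].

[16; 3, 10, 4, 2]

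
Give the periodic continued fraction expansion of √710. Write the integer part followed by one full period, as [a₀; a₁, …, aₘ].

[26; 1, 1, 1, 4, 1, 1, 1, 52]

a₀ = ⌊√710⌋ = 26.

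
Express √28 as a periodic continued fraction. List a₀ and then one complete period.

[5; 3, 2, 3, 10]

a₀ = ⌊√28⌋ = 5.
With m₀=0, d₀=1 and mₖ₊₁ = dₖaₖ − mₖ, dₖ₊₁ = (n − mₖ₊₁²)/dₖ, aₖ₊₁ = ⌊(a₀+mₖ₊₁)/dₖ₊₁⌋:
  k=1: m=5, d=3, a=3
  k=2: m=4, d=4, a=2
  k=3: m=4, d=3, a=3
  k=4: m=5, d=1, a=10
d=1 and a=2a₀=10 at k=4, so the next step gives (m, d) = (5, 3) again — its k=1 value — and the period has length 4.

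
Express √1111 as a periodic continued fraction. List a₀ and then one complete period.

a₀ = ⌊√1111⌋ = 33.
With m₀=0, d₀=1 and mₖ₊₁ = dₖaₖ − mₖ, dₖ₊₁ = (n − mₖ₊₁²)/dₖ, aₖ₊₁ = ⌊(a₀+mₖ₊₁)/dₖ₊₁⌋:
  k=1: m=33, d=22, a=3
  k=2: m=33, d=1, a=66
d=1 and a=2a₀=66 at k=2, so the next step gives (m, d) = (33, 22) again — its k=1 value — and the period has length 2.

[33; 3, 66]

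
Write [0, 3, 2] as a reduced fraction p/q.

2/7

Using pₖ = aₖpₖ₋₁ + pₖ₋₂ and qₖ = aₖqₖ₋₁ + qₖ₋₂:
  k=0: a=0, p=0, q=1
  k=1: a=3, p=1, q=3
  k=2: a=2, p=2, q=7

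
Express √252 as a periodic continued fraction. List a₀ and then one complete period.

[15; 1, 6, 1, 30]

a₀ = ⌊√252⌋ = 15.
With m₀=0, d₀=1 and mₖ₊₁ = dₖaₖ − mₖ, dₖ₊₁ = (n − mₖ₊₁²)/dₖ, aₖ₊₁ = ⌊(a₀+mₖ₊₁)/dₖ₊₁⌋:
  k=1: m=15, d=27, a=1
  k=2: m=12, d=4, a=6
  k=3: m=12, d=27, a=1
  k=4: m=15, d=1, a=30
d=1 and a=2a₀=30 at k=4, so the next step gives (m, d) = (15, 27) again — its k=1 value — and the period has length 4.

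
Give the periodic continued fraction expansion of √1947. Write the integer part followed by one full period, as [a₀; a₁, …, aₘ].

a₀ = ⌊√1947⌋ = 44.

[44; 8, 88]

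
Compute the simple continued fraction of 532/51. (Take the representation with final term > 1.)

532 = 10*51 + 22
51 = 2*22 + 7
22 = 3*7 + 1
7 = 7*1 + 0  (stop)
So 532/51 = [10; 2, 3, 7].

[10; 2, 3, 7]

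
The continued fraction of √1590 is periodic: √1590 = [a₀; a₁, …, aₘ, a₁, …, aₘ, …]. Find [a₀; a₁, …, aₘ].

a₀ = ⌊√1590⌋ = 39.

[39; 1, 6, 1, 78]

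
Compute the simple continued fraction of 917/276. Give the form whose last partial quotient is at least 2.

[3; 3, 9, 1, 8]

917 = 3×276 + 89
276 = 3×89 + 9
89 = 9×9 + 8
9 = 1×8 + 1
8 = 8×1 + 0  (stop)
So 917/276 = [3; 3, 9, 1, 8].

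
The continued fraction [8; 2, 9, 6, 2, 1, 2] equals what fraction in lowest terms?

Using pₖ = aₖpₖ₋₁ + pₖ₋₂ and qₖ = aₖqₖ₋₁ + qₖ₋₂:
  k=0: a=8, p=8, q=1
  k=1: a=2, p=17, q=2
  k=2: a=9, p=161, q=19
  k=3: a=6, p=983, q=116
  k=4: a=2, p=2127, q=251
  k=5: a=1, p=3110, q=367
  k=6: a=2, p=8347, q=985

8347/985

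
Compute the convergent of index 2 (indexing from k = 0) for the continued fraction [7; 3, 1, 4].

29/4

Using pₖ = aₖpₖ₋₁ + pₖ₋₂, qₖ = aₖqₖ₋₁ + qₖ₋₂ (with p₋₁=1, p₋₂=0, q₋₁=0, q₋₂=1):
  k=0: a=7, p=7, q=1
  k=1: a=3, p=22, q=3
  k=2: a=1, p=29, q=4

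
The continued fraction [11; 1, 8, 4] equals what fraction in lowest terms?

Fold from the inside: start with 4/1.
  8 + 1/4 = 33/4
  1 + 4/33 = 37/33
  11 + 33/37 = 440/37

440/37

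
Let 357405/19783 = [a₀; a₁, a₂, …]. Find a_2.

11

357405 = 18·19783 + 1311   →  a_0 = 18
19783 = 15·1311 + 118   →  a_1 = 15
1311 = 11·118 + 13   →  a_2 = 11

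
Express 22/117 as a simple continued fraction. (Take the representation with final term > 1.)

[0; 5, 3, 7]

22 = 0·117 + 22
117 = 5·22 + 7
22 = 3·7 + 1
7 = 7·1 + 0  (stop)
So 22/117 = [0; 5, 3, 7].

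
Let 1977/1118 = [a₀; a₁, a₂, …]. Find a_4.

6

1977 = 1·1118 + 859   →  a_0 = 1
1118 = 1·859 + 259   →  a_1 = 1
859 = 3·259 + 82   →  a_2 = 3
259 = 3·82 + 13   →  a_3 = 3
82 = 6·13 + 4   →  a_4 = 6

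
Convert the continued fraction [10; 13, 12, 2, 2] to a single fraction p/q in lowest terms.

Using pₖ = aₖpₖ₋₁ + pₖ₋₂ and qₖ = aₖqₖ₋₁ + qₖ₋₂:
  k=0: a=10, p=10, q=1
  k=1: a=13, p=131, q=13
  k=2: a=12, p=1582, q=157
  k=3: a=2, p=3295, q=327
  k=4: a=2, p=8172, q=811

8172/811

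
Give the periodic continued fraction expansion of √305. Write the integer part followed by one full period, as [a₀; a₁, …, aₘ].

[17; 2, 6, 2, 34]

a₀ = ⌊√305⌋ = 17.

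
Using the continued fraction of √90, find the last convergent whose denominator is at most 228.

√90 = [9; 2, 18, …] (period length 2).
Convergents:
  p_0/q_0 = 9/1
  p_1/q_1 = 19/2
  p_2/q_2 = 351/37
  p_3/q_3 = 721/76
  p_4/q_4 = 13329/1405
q_3 = 76 ≤ 228 < 1405 = q_4, so the answer is 721/76.

721/76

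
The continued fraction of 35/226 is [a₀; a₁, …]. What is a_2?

35 = 0·226 + 35   →  a_0 = 0
226 = 6·35 + 16   →  a_1 = 6
35 = 2·16 + 3   →  a_2 = 2

2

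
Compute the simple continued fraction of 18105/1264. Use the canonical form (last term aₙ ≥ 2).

18105 = 14*1264 + 409
1264 = 3*409 + 37
409 = 11*37 + 2
37 = 18*2 + 1
2 = 2*1 + 0  (stop)
So 18105/1264 = [14; 3, 11, 18, 2].

[14; 3, 11, 18, 2]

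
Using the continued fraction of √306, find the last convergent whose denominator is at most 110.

√306 = [17; 2, 34, …] (period length 2).
Convergents:
  p_0/q_0 = 17/1
  p_1/q_1 = 35/2
  p_2/q_2 = 1207/69
  p_3/q_3 = 2449/140
q_2 = 69 ≤ 110 < 140 = q_3, so the answer is 1207/69.

1207/69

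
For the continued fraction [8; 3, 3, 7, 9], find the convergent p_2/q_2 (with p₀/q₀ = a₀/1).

Using pₖ = aₖpₖ₋₁ + pₖ₋₂, qₖ = aₖqₖ₋₁ + qₖ₋₂ (with p₋₁=1, p₋₂=0, q₋₁=0, q₋₂=1):
  k=0: a=8, p=8, q=1
  k=1: a=3, p=25, q=3
  k=2: a=3, p=83, q=10

83/10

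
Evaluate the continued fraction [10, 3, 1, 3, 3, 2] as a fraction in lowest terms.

1160/113

Fold from the inside: start with 2/1.
  3 + 1/2 = 7/2
  3 + 2/7 = 23/7
  1 + 7/23 = 30/23
  3 + 23/30 = 113/30
  10 + 30/113 = 1160/113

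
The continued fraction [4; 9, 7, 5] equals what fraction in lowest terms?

1352/329

Using pₖ = aₖpₖ₋₁ + pₖ₋₂ and qₖ = aₖqₖ₋₁ + qₖ₋₂:
  k=0: a=4, p=4, q=1
  k=1: a=9, p=37, q=9
  k=2: a=7, p=263, q=64
  k=3: a=5, p=1352, q=329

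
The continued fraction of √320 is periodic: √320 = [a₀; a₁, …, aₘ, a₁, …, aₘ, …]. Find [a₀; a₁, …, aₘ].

[17; 1, 7, 1, 34]

a₀ = ⌊√320⌋ = 17.
With m₀=0, d₀=1 and mₖ₊₁ = dₖaₖ − mₖ, dₖ₊₁ = (n − mₖ₊₁²)/dₖ, aₖ₊₁ = ⌊(a₀+mₖ₊₁)/dₖ₊₁⌋:
  k=1: m=17, d=31, a=1
  k=2: m=14, d=4, a=7
  k=3: m=14, d=31, a=1
  k=4: m=17, d=1, a=34
d=1 and a=2a₀=34 at k=4, so the next step gives (m, d) = (17, 31) again — its k=1 value — and the period has length 4.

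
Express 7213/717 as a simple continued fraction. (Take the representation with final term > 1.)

[10; 16, 1, 2, 14]

7213 = 10×717 + 43
717 = 16×43 + 29
43 = 1×29 + 14
29 = 2×14 + 1
14 = 14×1 + 0  (stop)
So 7213/717 = [10; 16, 1, 2, 14].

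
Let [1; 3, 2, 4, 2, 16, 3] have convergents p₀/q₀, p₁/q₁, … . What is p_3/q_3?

40/31

Using pₖ = aₖpₖ₋₁ + pₖ₋₂, qₖ = aₖqₖ₋₁ + qₖ₋₂ (with p₋₁=1, p₋₂=0, q₋₁=0, q₋₂=1):
  k=0: a=1, p=1, q=1
  k=1: a=3, p=4, q=3
  k=2: a=2, p=9, q=7
  k=3: a=4, p=40, q=31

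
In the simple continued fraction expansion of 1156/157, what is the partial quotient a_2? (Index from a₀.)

1

1156 = 7·157 + 57   →  a_0 = 7
157 = 2·57 + 43   →  a_1 = 2
57 = 1·43 + 14   →  a_2 = 1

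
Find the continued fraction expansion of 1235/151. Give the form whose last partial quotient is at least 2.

[8; 5, 1, 1, 2, 5]

1235 = 8·151 + 27
151 = 5·27 + 16
27 = 1·16 + 11
16 = 1·11 + 5
11 = 2·5 + 1
5 = 5·1 + 0  (stop)
So 1235/151 = [8; 5, 1, 1, 2, 5].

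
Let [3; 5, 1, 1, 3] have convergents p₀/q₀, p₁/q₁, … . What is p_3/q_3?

35/11

Using pₖ = aₖpₖ₋₁ + pₖ₋₂, qₖ = aₖqₖ₋₁ + qₖ₋₂ (with p₋₁=1, p₋₂=0, q₋₁=0, q₋₂=1):
  k=0: a=3, p=3, q=1
  k=1: a=5, p=16, q=5
  k=2: a=1, p=19, q=6
  k=3: a=1, p=35, q=11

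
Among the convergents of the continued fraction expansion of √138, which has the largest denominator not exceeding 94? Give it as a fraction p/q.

1069/91

√138 = [11; 1, 2, 1, 22, …] (period length 4).
Convergents:
  p_0/q_0 = 11/1
  p_1/q_1 = 12/1
  p_2/q_2 = 35/3
  p_3/q_3 = 47/4
  p_4/q_4 = 1069/91
  p_5/q_5 = 1116/95
q_4 = 91 ≤ 94 < 95 = q_5, so the answer is 1069/91.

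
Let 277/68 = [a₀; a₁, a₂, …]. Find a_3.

1

277 = 4·68 + 5   →  a_0 = 4
68 = 13·5 + 3   →  a_1 = 13
5 = 1·3 + 2   →  a_2 = 1
3 = 1·2 + 1   →  a_3 = 1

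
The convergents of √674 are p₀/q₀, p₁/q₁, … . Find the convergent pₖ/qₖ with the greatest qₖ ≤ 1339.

√674 = [25; 1, 24, 1, 50, …] (period length 4).
Convergents:
  p_0/q_0 = 25/1
  p_1/q_1 = 26/1
  p_2/q_2 = 649/25
  p_3/q_3 = 675/26
  p_4/q_4 = 34399/1325
  p_5/q_5 = 35074/1351
q_4 = 1325 ≤ 1339 < 1351 = q_5, so the answer is 34399/1325.

34399/1325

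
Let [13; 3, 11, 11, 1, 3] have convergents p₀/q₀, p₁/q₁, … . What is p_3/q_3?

5023/377

Using pₖ = aₖpₖ₋₁ + pₖ₋₂, qₖ = aₖqₖ₋₁ + qₖ₋₂ (with p₋₁=1, p₋₂=0, q₋₁=0, q₋₂=1):
  k=0: a=13, p=13, q=1
  k=1: a=3, p=40, q=3
  k=2: a=11, p=453, q=34
  k=3: a=11, p=5023, q=377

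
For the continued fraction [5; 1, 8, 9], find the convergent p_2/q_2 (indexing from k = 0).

Using pₖ = aₖpₖ₋₁ + pₖ₋₂, qₖ = aₖqₖ₋₁ + qₖ₋₂ (with p₋₁=1, p₋₂=0, q₋₁=0, q₋₂=1):
  k=0: a=5, p=5, q=1
  k=1: a=1, p=6, q=1
  k=2: a=8, p=53, q=9

53/9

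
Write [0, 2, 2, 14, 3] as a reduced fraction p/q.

Fold from the inside: start with 3/1.
  14 + 1/3 = 43/3
  2 + 3/43 = 89/43
  2 + 43/89 = 221/89
  0 + 89/221 = 89/221

89/221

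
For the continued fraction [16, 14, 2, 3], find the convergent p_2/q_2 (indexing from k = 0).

Using pₖ = aₖpₖ₋₁ + pₖ₋₂, qₖ = aₖqₖ₋₁ + qₖ₋₂ (with p₋₁=1, p₋₂=0, q₋₁=0, q₋₂=1):
  k=0: a=16, p=16, q=1
  k=1: a=14, p=225, q=14
  k=2: a=2, p=466, q=29

466/29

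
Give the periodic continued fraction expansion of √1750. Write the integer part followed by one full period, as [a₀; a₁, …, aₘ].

[41; 1, 4, 1, 82]

a₀ = ⌊√1750⌋ = 41.
With m₀=0, d₀=1 and mₖ₊₁ = dₖaₖ − mₖ, dₖ₊₁ = (n − mₖ₊₁²)/dₖ, aₖ₊₁ = ⌊(a₀+mₖ₊₁)/dₖ₊₁⌋:
  k=1: m=41, d=69, a=1
  k=2: m=28, d=14, a=4
  k=3: m=28, d=69, a=1
  k=4: m=41, d=1, a=82
d=1 and a=2a₀=82 at k=4, so the next step gives (m, d) = (41, 69) again — its k=1 value — and the period has length 4.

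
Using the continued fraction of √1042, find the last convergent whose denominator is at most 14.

√1042 = [32; 3, 1, 1, 3, 64, …] (period length 5).
Convergents:
  p_0/q_0 = 32/1
  p_1/q_1 = 97/3
  p_2/q_2 = 129/4
  p_3/q_3 = 226/7
  p_4/q_4 = 807/25
q_3 = 7 ≤ 14 < 25 = q_4, so the answer is 226/7.

226/7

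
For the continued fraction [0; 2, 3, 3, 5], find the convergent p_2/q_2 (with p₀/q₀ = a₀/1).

Using pₖ = aₖpₖ₋₁ + pₖ₋₂, qₖ = aₖqₖ₋₁ + qₖ₋₂ (with p₋₁=1, p₋₂=0, q₋₁=0, q₋₂=1):
  k=0: a=0, p=0, q=1
  k=1: a=2, p=1, q=2
  k=2: a=3, p=3, q=7

3/7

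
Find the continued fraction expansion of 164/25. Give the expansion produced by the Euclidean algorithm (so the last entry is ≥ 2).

[6; 1, 1, 3, 1, 2]

164 = 6*25 + 14
25 = 1*14 + 11
14 = 1*11 + 3
11 = 3*3 + 2
3 = 1*2 + 1
2 = 2*1 + 0  (stop)
So 164/25 = [6; 1, 1, 3, 1, 2].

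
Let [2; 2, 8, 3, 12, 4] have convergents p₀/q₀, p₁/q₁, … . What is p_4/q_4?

1614/653

Using pₖ = aₖpₖ₋₁ + pₖ₋₂, qₖ = aₖqₖ₋₁ + qₖ₋₂ (with p₋₁=1, p₋₂=0, q₋₁=0, q₋₂=1):
  k=0: a=2, p=2, q=1
  k=1: a=2, p=5, q=2
  k=2: a=8, p=42, q=17
  k=3: a=3, p=131, q=53
  k=4: a=12, p=1614, q=653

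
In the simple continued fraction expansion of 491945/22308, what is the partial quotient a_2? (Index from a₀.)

12

491945 = 22·22308 + 1169   →  a_0 = 22
22308 = 19·1169 + 97   →  a_1 = 19
1169 = 12·97 + 5   →  a_2 = 12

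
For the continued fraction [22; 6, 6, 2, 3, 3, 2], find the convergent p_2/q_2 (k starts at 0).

Using pₖ = aₖpₖ₋₁ + pₖ₋₂, qₖ = aₖqₖ₋₁ + qₖ₋₂ (with p₋₁=1, p₋₂=0, q₋₁=0, q₋₂=1):
  k=0: a=22, p=22, q=1
  k=1: a=6, p=133, q=6
  k=2: a=6, p=820, q=37

820/37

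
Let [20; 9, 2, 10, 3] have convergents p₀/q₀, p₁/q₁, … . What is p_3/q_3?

4001/199

Using pₖ = aₖpₖ₋₁ + pₖ₋₂, qₖ = aₖqₖ₋₁ + qₖ₋₂ (with p₋₁=1, p₋₂=0, q₋₁=0, q₋₂=1):
  k=0: a=20, p=20, q=1
  k=1: a=9, p=181, q=9
  k=2: a=2, p=382, q=19
  k=3: a=10, p=4001, q=199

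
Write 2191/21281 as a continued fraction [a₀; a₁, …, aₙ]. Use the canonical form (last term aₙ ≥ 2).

[0; 9, 1, 2, 2, 14, 2, 10]

2191 = 0×21281 + 2191
21281 = 9×2191 + 1562
2191 = 1×1562 + 629
1562 = 2×629 + 304
629 = 2×304 + 21
304 = 14×21 + 10
21 = 2×10 + 1
10 = 10×1 + 0  (stop)
So 2191/21281 = [0; 9, 1, 2, 2, 14, 2, 10].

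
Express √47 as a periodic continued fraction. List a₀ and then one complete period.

a₀ = ⌊√47⌋ = 6.
With m₀=0, d₀=1 and mₖ₊₁ = dₖaₖ − mₖ, dₖ₊₁ = (n − mₖ₊₁²)/dₖ, aₖ₊₁ = ⌊(a₀+mₖ₊₁)/dₖ₊₁⌋:
  k=1: m=6, d=11, a=1
  k=2: m=5, d=2, a=5
  k=3: m=5, d=11, a=1
  k=4: m=6, d=1, a=12
d=1 and a=2a₀=12 at k=4, so the next step gives (m, d) = (6, 11) again — its k=1 value — and the period has length 4.

[6; 1, 5, 1, 12]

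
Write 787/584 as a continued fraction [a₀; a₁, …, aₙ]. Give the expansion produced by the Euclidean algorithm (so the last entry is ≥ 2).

[1; 2, 1, 7, 8, 3]

787 = 1*584 + 203
584 = 2*203 + 178
203 = 1*178 + 25
178 = 7*25 + 3
25 = 8*3 + 1
3 = 3*1 + 0  (stop)
So 787/584 = [1; 2, 1, 7, 8, 3].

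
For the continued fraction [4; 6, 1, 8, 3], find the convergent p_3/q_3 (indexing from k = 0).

Using pₖ = aₖpₖ₋₁ + pₖ₋₂, qₖ = aₖqₖ₋₁ + qₖ₋₂ (with p₋₁=1, p₋₂=0, q₋₁=0, q₋₂=1):
  k=0: a=4, p=4, q=1
  k=1: a=6, p=25, q=6
  k=2: a=1, p=29, q=7
  k=3: a=8, p=257, q=62

257/62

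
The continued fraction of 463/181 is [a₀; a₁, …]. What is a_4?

1

463 = 2·181 + 101   →  a_0 = 2
181 = 1·101 + 80   →  a_1 = 1
101 = 1·80 + 21   →  a_2 = 1
80 = 3·21 + 17   →  a_3 = 3
21 = 1·17 + 4   →  a_4 = 1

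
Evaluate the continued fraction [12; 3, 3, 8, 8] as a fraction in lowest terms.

8291/674

Fold from the inside: start with 8/1.
  8 + 1/8 = 65/8
  3 + 8/65 = 203/65
  3 + 65/203 = 674/203
  12 + 203/674 = 8291/674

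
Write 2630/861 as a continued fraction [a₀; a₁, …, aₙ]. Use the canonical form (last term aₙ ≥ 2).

2630 = 3·861 + 47
861 = 18·47 + 15
47 = 3·15 + 2
15 = 7·2 + 1
2 = 2·1 + 0  (stop)
So 2630/861 = [3; 18, 3, 7, 2].

[3; 18, 3, 7, 2]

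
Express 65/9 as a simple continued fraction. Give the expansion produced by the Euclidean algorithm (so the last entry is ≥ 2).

65 = 7×9 + 2
9 = 4×2 + 1
2 = 2×1 + 0  (stop)
So 65/9 = [7; 4, 2].

[7; 4, 2]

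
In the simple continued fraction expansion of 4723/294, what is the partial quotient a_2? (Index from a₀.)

2

4723 = 16·294 + 19   →  a_0 = 16
294 = 15·19 + 9   →  a_1 = 15
19 = 2·9 + 1   →  a_2 = 2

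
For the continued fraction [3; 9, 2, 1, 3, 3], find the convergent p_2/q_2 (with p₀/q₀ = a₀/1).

59/19

Using pₖ = aₖpₖ₋₁ + pₖ₋₂, qₖ = aₖqₖ₋₁ + qₖ₋₂ (with p₋₁=1, p₋₂=0, q₋₁=0, q₋₂=1):
  k=0: a=3, p=3, q=1
  k=1: a=9, p=28, q=9
  k=2: a=2, p=59, q=19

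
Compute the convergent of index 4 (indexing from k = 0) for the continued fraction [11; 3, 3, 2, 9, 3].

Using pₖ = aₖpₖ₋₁ + pₖ₋₂, qₖ = aₖqₖ₋₁ + qₖ₋₂ (with p₋₁=1, p₋₂=0, q₋₁=0, q₋₂=1):
  k=0: a=11, p=11, q=1
  k=1: a=3, p=34, q=3
  k=2: a=3, p=113, q=10
  k=3: a=2, p=260, q=23
  k=4: a=9, p=2453, q=217

2453/217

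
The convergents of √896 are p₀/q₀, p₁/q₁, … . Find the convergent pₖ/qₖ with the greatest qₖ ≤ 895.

26461/884

√896 = [29; 1, 13, 1, 58, …] (period length 4).
Convergents:
  p_0/q_0 = 29/1
  p_1/q_1 = 30/1
  p_2/q_2 = 419/14
  p_3/q_3 = 449/15
  p_4/q_4 = 26461/884
  p_5/q_5 = 26910/899
q_4 = 884 ≤ 895 < 899 = q_5, so the answer is 26461/884.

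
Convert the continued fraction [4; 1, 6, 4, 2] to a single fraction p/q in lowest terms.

316/65

Using pₖ = aₖpₖ₋₁ + pₖ₋₂ and qₖ = aₖqₖ₋₁ + qₖ₋₂:
  k=0: a=4, p=4, q=1
  k=1: a=1, p=5, q=1
  k=2: a=6, p=34, q=7
  k=3: a=4, p=141, q=29
  k=4: a=2, p=316, q=65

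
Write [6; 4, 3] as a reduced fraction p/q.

81/13

Fold from the inside: start with 3/1.
  4 + 1/3 = 13/3
  6 + 3/13 = 81/13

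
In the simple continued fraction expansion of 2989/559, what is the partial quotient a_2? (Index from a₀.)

1

2989 = 5·559 + 194   →  a_0 = 5
559 = 2·194 + 171   →  a_1 = 2
194 = 1·171 + 23   →  a_2 = 1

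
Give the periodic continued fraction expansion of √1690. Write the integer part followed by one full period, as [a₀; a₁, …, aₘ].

a₀ = ⌊√1690⌋ = 41.

[41; 9, 8, 9, 82]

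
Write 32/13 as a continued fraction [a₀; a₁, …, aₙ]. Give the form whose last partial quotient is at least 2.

[2; 2, 6]

32 = 2*13 + 6
13 = 2*6 + 1
6 = 6*1 + 0  (stop)
So 32/13 = [2; 2, 6].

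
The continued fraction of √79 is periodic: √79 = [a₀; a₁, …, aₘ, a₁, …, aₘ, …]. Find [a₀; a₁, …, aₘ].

[8; 1, 7, 1, 16]

a₀ = ⌊√79⌋ = 8.
With m₀=0, d₀=1 and mₖ₊₁ = dₖaₖ − mₖ, dₖ₊₁ = (n − mₖ₊₁²)/dₖ, aₖ₊₁ = ⌊(a₀+mₖ₊₁)/dₖ₊₁⌋:
  k=1: m=8, d=15, a=1
  k=2: m=7, d=2, a=7
  k=3: m=7, d=15, a=1
  k=4: m=8, d=1, a=16
d=1 and a=2a₀=16 at k=4, so the next step gives (m, d) = (8, 15) again — its k=1 value — and the period has length 4.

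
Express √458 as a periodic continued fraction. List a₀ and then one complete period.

[21; 2, 2, 42]

a₀ = ⌊√458⌋ = 21.
With m₀=0, d₀=1 and mₖ₊₁ = dₖaₖ − mₖ, dₖ₊₁ = (n − mₖ₊₁²)/dₖ, aₖ₊₁ = ⌊(a₀+mₖ₊₁)/dₖ₊₁⌋:
  k=1: m=21, d=17, a=2
  k=2: m=13, d=17, a=2
  k=3: m=21, d=1, a=42
d=1 and a=2a₀=42 at k=3, so the next step gives (m, d) = (21, 17) again — its k=1 value — and the period has length 3.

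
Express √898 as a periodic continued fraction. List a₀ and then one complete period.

a₀ = ⌊√898⌋ = 29.
With m₀=0, d₀=1 and mₖ₊₁ = dₖaₖ − mₖ, dₖ₊₁ = (n − mₖ₊₁²)/dₖ, aₖ₊₁ = ⌊(a₀+mₖ₊₁)/dₖ₊₁⌋:
  k=1: m=29, d=57, a=1
  k=2: m=28, d=2, a=28
  k=3: m=28, d=57, a=1
  k=4: m=29, d=1, a=58
d=1 and a=2a₀=58 at k=4, so the next step gives (m, d) = (29, 57) again — its k=1 value — and the period has length 4.

[29; 1, 28, 1, 58]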